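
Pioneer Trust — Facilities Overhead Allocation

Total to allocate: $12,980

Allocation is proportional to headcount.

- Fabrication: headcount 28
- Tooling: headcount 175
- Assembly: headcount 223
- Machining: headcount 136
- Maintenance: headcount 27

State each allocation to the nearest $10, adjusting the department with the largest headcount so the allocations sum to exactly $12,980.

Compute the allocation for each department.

Combined headcount = 589.
Unrounded shares: Fabrication 28/589 × $12,980 = 617.05; Tooling 175/589 × $12,980 = 3,856.54; Assembly 223/589 × $12,980 = 4,914.33; Machining 136/589 × $12,980 = 2,997.08; Maintenance 27/589 × $12,980 = 595.01.
Rounded to nearest $10: Fabrication $620; Tooling $3,860; Assembly $4,910; Machining $3,000; Maintenance $600. Sum = $12,990.
Difference $12,980 − $12,990 = −$10 applied to largest headcount (Assembly): Assembly becomes $4,900.

Fabrication: $620; Tooling: $3,860; Assembly: $4,900; Machining: $3,000; Maintenance: $600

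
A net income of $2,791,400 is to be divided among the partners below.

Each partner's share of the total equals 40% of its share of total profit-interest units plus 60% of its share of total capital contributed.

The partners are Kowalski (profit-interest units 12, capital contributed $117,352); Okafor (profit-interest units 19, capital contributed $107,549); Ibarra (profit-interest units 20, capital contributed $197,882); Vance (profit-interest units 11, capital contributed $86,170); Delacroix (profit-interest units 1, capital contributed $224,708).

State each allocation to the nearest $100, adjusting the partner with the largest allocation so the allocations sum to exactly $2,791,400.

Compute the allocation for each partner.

Kowalski: $480,600; Okafor: $582,300; Ibarra: $806,100; Vance: $391,700; Delacroix: $530,700

Profit-interest units total 63; capital contributed total 733,661.
Blended shares (40% profit-interest units + 60% capital contributed): Kowalski 0.1722; Okafor 0.2086; Ibarra 0.2888; Vance 0.1403; Delacroix 0.1901.
Pro-rata amounts: Kowalski 480,575.43; Okafor 582,258.84; Ibarra 806,198.95; Vance 391,668.34; Delacroix 530,698.44.
At nearest $100: Kowalski $480,600; Okafor $582,300; Ibarra $806,200; Vance $391,700; Delacroix $530,700. Sum = $2,791,500.
Difference $2,791,400 − $2,791,500 = −$100 applied to largest allocation (Ibarra): Ibarra becomes $806,100.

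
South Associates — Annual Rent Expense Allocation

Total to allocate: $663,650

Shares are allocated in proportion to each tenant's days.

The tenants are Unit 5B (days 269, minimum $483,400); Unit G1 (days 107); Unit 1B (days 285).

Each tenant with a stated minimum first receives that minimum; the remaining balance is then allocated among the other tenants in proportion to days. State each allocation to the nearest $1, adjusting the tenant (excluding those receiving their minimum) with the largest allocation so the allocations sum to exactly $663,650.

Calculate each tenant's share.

Unit 5B: $483,400; Unit G1: $49,201; Unit 1B: $131,049

Guaranteed amounts: Unit 5B $483,400. Balance $180,250.
Balance split over remaining days 392: Unit G1 49,200.89 → $49,201; Unit 1B 131,049.11 → $131,049.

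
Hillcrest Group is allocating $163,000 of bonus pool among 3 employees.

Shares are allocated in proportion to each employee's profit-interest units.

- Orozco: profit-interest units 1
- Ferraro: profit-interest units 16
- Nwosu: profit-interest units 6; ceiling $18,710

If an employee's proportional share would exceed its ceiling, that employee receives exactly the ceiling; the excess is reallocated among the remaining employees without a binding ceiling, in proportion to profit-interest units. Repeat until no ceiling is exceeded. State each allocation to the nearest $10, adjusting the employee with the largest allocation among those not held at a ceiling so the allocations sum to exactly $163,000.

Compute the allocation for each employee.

Orozco: $8,490; Ferraro: $135,800; Nwosu: $18,710

Combined profit-interest units = 23.
Proportional shares (ignoring caps): Orozco 7,086.96; Ferraro 113,391.30; Nwosu 42,521.74.
Held at cap: Nwosu ($18,710); remaining pool $144,290 reallocated over remaining profit-interest units 17.
Redistributed shares: Orozco 8,487.65 → $8,490; Ferraro 135,802.35 → $135,800.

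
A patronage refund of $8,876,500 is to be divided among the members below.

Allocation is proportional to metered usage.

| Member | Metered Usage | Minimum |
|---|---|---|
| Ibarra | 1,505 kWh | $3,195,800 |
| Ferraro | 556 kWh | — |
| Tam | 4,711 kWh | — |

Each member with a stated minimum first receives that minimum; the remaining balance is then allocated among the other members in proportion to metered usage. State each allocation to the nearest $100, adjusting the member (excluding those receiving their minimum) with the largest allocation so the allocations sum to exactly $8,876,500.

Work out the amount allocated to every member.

Ibarra: $3,195,800 | Ferraro: $599,700 | Tam: $5,081,000

Minimums first: Ibarra $3,195,800. Balance $5,680,700.
Balance split over remaining metered usage 5,267: Ferraro 599,671.39 → $599,700; Tam 5,081,028.61 → $5,081,000.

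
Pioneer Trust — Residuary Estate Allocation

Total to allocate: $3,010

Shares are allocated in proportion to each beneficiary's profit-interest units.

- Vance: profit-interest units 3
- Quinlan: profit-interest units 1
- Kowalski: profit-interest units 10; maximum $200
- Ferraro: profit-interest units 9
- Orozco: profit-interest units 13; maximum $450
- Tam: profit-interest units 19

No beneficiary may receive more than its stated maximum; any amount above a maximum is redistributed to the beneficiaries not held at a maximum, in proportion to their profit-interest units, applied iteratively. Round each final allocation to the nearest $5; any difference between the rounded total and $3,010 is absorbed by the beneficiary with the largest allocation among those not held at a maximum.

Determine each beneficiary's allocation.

Vance: $220 | Quinlan: $75 | Kowalski: $200 | Ferraro: $665 | Orozco: $450 | Tam: $1,400

Sum of profit-interest units: 55.
Unconstrained shares: Vance 164.18; Quinlan 54.73; Kowalski 547.27; Ferraro 492.55; Orozco 711.45; Tam 1,039.82.
Held at cap: Kowalski ($200), Orozco ($450); remaining pool $2,360 reallocated over remaining profit-interest units 32.
Redistributed shares: Vance 221.25 → $220; Quinlan 73.75 → $75; Ferraro 663.75 → $665; Tam 1,401.25 → $1,400.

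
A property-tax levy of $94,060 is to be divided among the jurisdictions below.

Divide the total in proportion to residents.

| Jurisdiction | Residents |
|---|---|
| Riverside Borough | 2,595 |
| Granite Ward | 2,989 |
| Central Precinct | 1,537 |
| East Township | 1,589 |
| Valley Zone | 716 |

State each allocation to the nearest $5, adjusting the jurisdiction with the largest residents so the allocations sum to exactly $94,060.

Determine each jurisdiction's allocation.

Total residents = 9,426.
Pro-rata amounts: Riverside Borough 2,595/9,426 × $94,060 = 25,894.94; Granite Ward 2,989/9,426 × $94,060 = 29,826.58; Central Precinct 1,537/9,426 × $94,060 = 15,337.39; East Township 1,589/9,426 × $94,060 = 15,856.28; Valley Zone 716/9,426 × $94,060 = 7,144.81.
Rounded to nearest $5: Riverside Borough $25,895; Granite Ward $29,825; Central Precinct $15,335; East Township $15,855; Valley Zone $7,145. Sum = $94,055.
Difference $94,060 − $94,055 = +$5 applied to largest residents (Granite Ward): Granite Ward becomes $29,830.

Riverside Borough: $25,895 | Granite Ward: $29,830 | Central Precinct: $15,335 | East Township: $15,855 | Valley Zone: $7,145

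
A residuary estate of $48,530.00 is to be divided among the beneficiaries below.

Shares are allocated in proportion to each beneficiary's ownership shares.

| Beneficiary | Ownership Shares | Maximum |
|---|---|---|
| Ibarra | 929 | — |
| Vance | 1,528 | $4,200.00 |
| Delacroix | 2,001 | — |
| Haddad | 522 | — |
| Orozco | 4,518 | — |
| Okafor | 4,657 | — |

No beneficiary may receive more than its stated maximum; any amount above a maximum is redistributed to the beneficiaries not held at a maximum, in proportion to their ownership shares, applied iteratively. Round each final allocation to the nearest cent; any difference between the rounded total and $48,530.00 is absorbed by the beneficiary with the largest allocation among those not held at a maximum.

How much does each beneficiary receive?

Sum of ownership shares: 14,155.
Pro-rata shares before constraints: Ibarra 3,185.0491; Vance 5,238.7029; Delacroix 6,860.3695; Haddad 1,789.6616; Orozco 15,489.8297; Okafor 15,966.3871.
Held at cap: Vance ($4,200.00); residual $44,330.00 reallocated over remaining ownership shares 12,627.
Remaining shares: Ibarra 3,261.4691 → $3,261.47; Delacroix 7,024.9727 → $7,024.97; Haddad 1,832.6016 → $1,832.60; Orozco 15,861.4825 → $15,861.48; Okafor 16,349.4741 → $16,349.47.
Rounding difference +$0.01 applied to Okafor → $16,349.48.

Ibarra: $3,261.47 · Vance: $4,200.00 · Delacroix: $7,024.97 · Haddad: $1,832.60 · Orozco: $15,861.48 · Okafor: $16,349.48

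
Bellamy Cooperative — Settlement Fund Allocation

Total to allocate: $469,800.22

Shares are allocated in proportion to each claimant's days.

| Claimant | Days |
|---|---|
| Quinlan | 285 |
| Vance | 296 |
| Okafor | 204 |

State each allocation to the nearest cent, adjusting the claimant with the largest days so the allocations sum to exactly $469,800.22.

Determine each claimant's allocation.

Sum of days: 285 + 296 + 204 = 785.
Proportional shares: Quinlan 170,564.4111; Vance 177,147.5989; Okafor 122,088.2100.
Rounded to nearest cent: Quinlan $170,564.41; Vance $177,147.60; Okafor $122,088.21. Sum = $469,800.22.
Rounded total matches; no reconciliation needed.

Quinlan: $170,564.41; Vance: $177,147.60; Okafor: $122,088.21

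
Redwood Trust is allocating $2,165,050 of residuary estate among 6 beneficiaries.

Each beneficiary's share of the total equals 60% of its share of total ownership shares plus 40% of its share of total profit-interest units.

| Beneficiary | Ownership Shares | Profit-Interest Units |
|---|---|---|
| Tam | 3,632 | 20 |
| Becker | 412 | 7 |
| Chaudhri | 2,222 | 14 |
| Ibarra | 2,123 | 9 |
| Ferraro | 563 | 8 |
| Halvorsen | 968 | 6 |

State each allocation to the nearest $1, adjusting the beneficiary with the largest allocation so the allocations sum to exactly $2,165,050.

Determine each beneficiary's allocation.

Ownership shares total 9,920; profit-interest units total 64.
Blended shares (60% ownership shares + 40% profit-interest units): Tam 0.3447; Becker 0.0687; Chaudhri 0.2219; Ibarra 0.1847; Ferraro 0.0841; Halvorsen 0.0960.
Unrounded shares: Tam 746,243.85; Becker 148,672.59; Chaudhri 480,414.12; Ibarra 399,792.20; Ferraro 181,977.69; Halvorsen 207,949.56.
After rounding ($1): Tam $746,244; Becker $148,673; Chaudhri $480,414; Ibarra $399,792; Ferraro $181,978; Halvorsen $207,950. Sum = $2,165,051.
Difference $2,165,050 − $2,165,051 = −$1 applied to largest allocation (Tam): Tam becomes $746,243.

Tam: $746,243 · Becker: $148,673 · Chaudhri: $480,414 · Ibarra: $399,792 · Ferraro: $181,978 · Halvorsen: $207,950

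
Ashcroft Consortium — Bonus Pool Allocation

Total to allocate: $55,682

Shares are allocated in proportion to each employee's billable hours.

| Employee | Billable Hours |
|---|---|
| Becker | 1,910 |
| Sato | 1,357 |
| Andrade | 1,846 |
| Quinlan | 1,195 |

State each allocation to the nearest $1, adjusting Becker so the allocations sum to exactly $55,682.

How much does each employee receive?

Sum of billable hours: 6,308.
Unrounded shares: Becker 1,910/6,308 × $55,682 = 16,859.96; Sato 1,357/6,308 × $55,682 = 11,978.52; Andrade 1,846/6,308 × $55,682 = 16,295.02; Quinlan 1,195/6,308 × $55,682 = 10,548.51.
After rounding ($1): Becker $16,860; Sato $11,979; Andrade $16,295; Quinlan $10,549. Sum = $55,683.
Difference $55,682 − $55,683 = −$1 applied to Becker: Becker becomes $16,859.

Becker: $16,859; Sato: $11,979; Andrade: $16,295; Quinlan: $10,549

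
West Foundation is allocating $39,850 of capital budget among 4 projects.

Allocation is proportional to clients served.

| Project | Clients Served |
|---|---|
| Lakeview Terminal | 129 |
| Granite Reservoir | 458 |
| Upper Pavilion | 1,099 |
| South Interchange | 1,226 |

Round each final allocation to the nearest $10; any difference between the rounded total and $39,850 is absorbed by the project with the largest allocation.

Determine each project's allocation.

Combined clients served = 2,912.
Raw shares: Lakeview Terminal 129/2,912 × $39,850 = 1,765.33; Granite Reservoir 458/2,912 × $39,850 = 6,267.62; Upper Pavilion 1,099/2,912 × $39,850 = 15,039.54; South Interchange 1,226/2,912 × $39,850 = 16,777.51.
After rounding ($10): Lakeview Terminal $1,770; Granite Reservoir $6,270; Upper Pavilion $15,040; South Interchange $16,780. Sum = $39,860.
Difference $39,850 − $39,860 = −$10 applied to largest allocation (South Interchange): South Interchange becomes $16,770.

Lakeview Terminal: $1,770 · Granite Reservoir: $6,270 · Upper Pavilion: $15,040 · South Interchange: $16,770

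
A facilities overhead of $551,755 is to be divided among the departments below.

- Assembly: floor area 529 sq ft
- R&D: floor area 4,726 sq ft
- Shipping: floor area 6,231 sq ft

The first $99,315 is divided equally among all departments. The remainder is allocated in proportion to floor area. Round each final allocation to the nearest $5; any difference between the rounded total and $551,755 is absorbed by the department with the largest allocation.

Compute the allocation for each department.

Assembly: $53,945; R&D: $219,265; Shipping: $278,545

First tranche $99,315 split equally: $33,105 each.
Remainder $452,440 by floor area (total 11,486): Assembly 20,837.61 → $20,840; R&D 186,159.80 → $186,160; Shipping 245,442.59 → $245,445.
Rounding difference −$5 on remainder applied to Shipping.
Totals: Assembly $33,105 + $20,840 = $53,945; R&D $33,105 + $186,160 = $219,265; Shipping $33,105 + $245,440 = $278,545.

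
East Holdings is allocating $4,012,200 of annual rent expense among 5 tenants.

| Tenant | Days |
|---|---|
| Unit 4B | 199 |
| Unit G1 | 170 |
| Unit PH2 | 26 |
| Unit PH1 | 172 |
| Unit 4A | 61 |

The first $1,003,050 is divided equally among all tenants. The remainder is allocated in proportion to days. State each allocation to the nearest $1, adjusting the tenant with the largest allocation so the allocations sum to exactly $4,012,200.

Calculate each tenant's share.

Equal tier: $1,003,050 ÷ 5 = $200,610 apiece.
Remainder $3,009,150 by days (total 628): Unit 4B 953,536.39 → $953,536; Unit G1 814,578.82 → $814,579; Unit PH2 124,582.64 → $124,583; Unit PH1 824,162.10 → $824,162; Unit 4A 292,290.05 → $292,290.
Totals: Unit 4B $200,610 + $953,536 = $1,154,146; Unit G1 $200,610 + $814,579 = $1,015,189; Unit PH2 $200,610 + $124,583 = $325,193; Unit PH1 $200,610 + $824,162 = $1,024,772; Unit 4A $200,610 + $292,290 = $492,900.

Unit 4B: $1,154,146; Unit G1: $1,015,189; Unit PH2: $325,193; Unit PH1: $1,024,772; Unit 4A: $492,900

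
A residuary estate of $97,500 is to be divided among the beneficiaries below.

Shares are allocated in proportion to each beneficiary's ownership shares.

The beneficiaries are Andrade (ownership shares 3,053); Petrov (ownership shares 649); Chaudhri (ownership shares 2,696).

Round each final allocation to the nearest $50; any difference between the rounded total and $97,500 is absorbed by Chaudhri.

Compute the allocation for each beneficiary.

Combined ownership shares = 6,398.
Pro-rata amounts: Andrade 3,053/6,398 × $97,500 = 46,525.09; Petrov 649/6,398 × $97,500 = 9,890.20; Chaudhri 2,696/6,398 × $97,500 = 41,084.71.
Rounded to nearest $50: Andrade $46,550; Petrov $9,900; Chaudhri $41,100. Sum = $97,550.
Difference $97,500 − $97,550 = −$50 applied to Chaudhri: Chaudhri becomes $41,050.

Andrade: $46,550 | Petrov: $9,900 | Chaudhri: $41,050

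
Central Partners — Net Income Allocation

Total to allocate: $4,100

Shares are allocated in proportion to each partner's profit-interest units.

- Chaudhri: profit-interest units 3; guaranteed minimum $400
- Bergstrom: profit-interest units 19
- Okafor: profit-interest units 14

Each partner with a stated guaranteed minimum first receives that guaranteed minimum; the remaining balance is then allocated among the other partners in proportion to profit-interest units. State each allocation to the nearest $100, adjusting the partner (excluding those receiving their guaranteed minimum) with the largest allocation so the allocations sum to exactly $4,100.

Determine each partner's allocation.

Fund the minimums — Chaudhri $400. Remaining pool $3,700.
Remaining pool split over remaining profit-interest units 33: Bergstrom 2,130.30 → $2,100; Okafor 1,569.70 → $1,600.

Chaudhri: $400 · Bergstrom: $2,100 · Okafor: $1,600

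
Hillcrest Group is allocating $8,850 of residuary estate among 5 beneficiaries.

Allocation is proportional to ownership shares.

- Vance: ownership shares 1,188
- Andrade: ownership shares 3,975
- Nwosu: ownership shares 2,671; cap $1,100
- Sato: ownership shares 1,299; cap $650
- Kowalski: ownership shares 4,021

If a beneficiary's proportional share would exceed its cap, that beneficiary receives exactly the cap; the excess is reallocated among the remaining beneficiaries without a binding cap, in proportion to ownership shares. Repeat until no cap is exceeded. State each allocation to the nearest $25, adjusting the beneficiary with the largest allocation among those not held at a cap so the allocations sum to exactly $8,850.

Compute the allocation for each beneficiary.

Combined ownership shares = 13,154.
Pro-rata shares before constraints: Vance 799.29; Andrade 2,674.38; Nwosu 1,797.05; Sato 873.97; Kowalski 2,705.33.
Held at cap: Nwosu ($1,100), Sato ($650); balance $7,100 reallocated over remaining ownership shares 9,184.
Shares after redistribution: Vance 918.42 → $925; Andrade 3,073.01 → $3,075; Kowalski 3,108.57 → $3,100.

Vance: $925; Andrade: $3,075; Nwosu: $1,100; Sato: $650; Kowalski: $3,100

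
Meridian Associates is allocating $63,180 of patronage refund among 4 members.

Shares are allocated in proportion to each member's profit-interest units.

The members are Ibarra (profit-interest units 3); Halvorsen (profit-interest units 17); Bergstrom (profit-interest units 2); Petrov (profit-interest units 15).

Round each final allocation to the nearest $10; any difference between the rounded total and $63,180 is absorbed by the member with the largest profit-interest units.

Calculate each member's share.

Ibarra: $5,120 | Halvorsen: $29,030 | Bergstrom: $3,420 | Petrov: $25,610

Profit-interest units total: 3 + 17 + 2 + 15 = 37.
Raw shares: Ibarra 5,122.70; Halvorsen 29,028.65; Bergstrom 3,415.14; Petrov 25,613.51.
Rounded to nearest $10: Ibarra $5,120; Halvorsen $29,030; Bergstrom $3,420; Petrov $25,610. Sum = $63,180.
Sum already equals the total — no adjustment.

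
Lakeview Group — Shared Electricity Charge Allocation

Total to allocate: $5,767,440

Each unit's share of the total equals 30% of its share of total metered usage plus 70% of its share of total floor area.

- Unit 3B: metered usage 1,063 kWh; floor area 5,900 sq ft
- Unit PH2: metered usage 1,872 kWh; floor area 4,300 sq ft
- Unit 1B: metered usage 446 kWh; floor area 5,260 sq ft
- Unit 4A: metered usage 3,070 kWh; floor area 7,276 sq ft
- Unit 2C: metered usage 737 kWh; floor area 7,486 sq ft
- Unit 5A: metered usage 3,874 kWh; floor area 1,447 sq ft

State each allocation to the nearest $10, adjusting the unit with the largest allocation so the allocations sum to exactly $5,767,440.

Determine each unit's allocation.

Unit 3B: $918,410 · Unit PH2: $840,970 · Unit 1B: $740,310 · Unit 4A: $1,407,740 · Unit 2C: $1,069,600 · Unit 5A: $790,410

Totals — metered usage 11,062, floor area 31,669.
Composite weights (30% metered usage + 70% floor area): Unit 3B 0.1592; Unit PH2 0.1458; Unit 1B 0.1284; Unit 4A 0.2441; Unit 2C 0.1855; Unit 5A 0.1370.
Raw shares: Unit 3B 918,406.37; Unit PH2 840,973.64; Unit 1B 740,311.94; Unit 4A 1,407,740.08; Unit 2C 1,069,601.46; Unit 5A 790,406.51.
After rounding ($10): Unit 3B $918,410; Unit PH2 $840,970; Unit 1B $740,310; Unit 4A $1,407,740; Unit 2C $1,069,600; Unit 5A $790,410. Sum = $5,767,440.
Rounded total matches; no reconciliation needed.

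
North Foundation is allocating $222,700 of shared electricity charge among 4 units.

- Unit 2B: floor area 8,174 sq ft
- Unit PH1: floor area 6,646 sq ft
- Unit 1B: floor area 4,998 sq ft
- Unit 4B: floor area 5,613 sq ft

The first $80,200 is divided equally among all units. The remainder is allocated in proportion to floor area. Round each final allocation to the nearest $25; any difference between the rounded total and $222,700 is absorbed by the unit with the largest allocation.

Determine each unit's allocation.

First tranche $80,200 split equally: $20,050 each.
Remainder $142,500 by floor area (total 25,431): Unit 2B 45,802.17 → $45,800; Unit PH1 37,240.18 → $37,250; Unit 1B 28,005.78 → $28,000; Unit 4B 31,451.87 → $31,450.
Totals: Unit 2B $20,050 + $45,800 = $65,850; Unit PH1 $20,050 + $37,250 = $57,300; Unit 1B $20,050 + $28,000 = $48,050; Unit 4B $20,050 + $31,450 = $51,500.

Unit 2B: $65,850; Unit PH1: $57,300; Unit 1B: $48,050; Unit 4B: $51,500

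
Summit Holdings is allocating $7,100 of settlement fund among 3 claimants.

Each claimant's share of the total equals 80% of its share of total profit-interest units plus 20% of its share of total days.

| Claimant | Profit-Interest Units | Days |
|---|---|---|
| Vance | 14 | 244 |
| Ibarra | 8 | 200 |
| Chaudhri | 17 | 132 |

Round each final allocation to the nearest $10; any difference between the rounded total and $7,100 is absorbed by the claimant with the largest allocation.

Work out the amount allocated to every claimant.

Profit-interest units total 39; days total 576.
Composite weights (80% profit-interest units + 20% days): Vance 0.3719; Ibarra 0.2335; Chaudhri 0.3946.
Raw shares: Vance 2,640.50; Ibarra 1,658.18; Chaudhri 2,801.31.
Rounded to nearest $10: Vance $2,640; Ibarra $1,660; Chaudhri $2,800. Sum = $7,100.
Rounded total matches; no reconciliation needed.

Vance: $2,640 | Ibarra: $1,660 | Chaudhri: $2,800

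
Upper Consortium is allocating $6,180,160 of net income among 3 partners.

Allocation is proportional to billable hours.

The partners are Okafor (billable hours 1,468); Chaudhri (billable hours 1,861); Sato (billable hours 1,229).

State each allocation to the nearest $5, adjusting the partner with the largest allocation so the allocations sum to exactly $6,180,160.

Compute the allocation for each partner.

Okafor: $1,990,450 · Chaudhri: $2,523,320 · Sato: $1,666,390

Sum of billable hours: 4,558.
Raw shares: Okafor 1,468/4,558 × $6,180,160 = 1,990,450.83; Chaudhri 1,861/4,558 × $6,180,160 = 2,523,316.75; Sato 1,229/4,558 × $6,180,160 = 1,666,392.42.
After rounding ($5): Okafor $1,990,450; Chaudhri $2,523,315; Sato $1,666,390. Sum = $6,180,155.
Difference $6,180,160 − $6,180,155 = +$5 applied to largest allocation (Chaudhri): Chaudhri becomes $2,523,320.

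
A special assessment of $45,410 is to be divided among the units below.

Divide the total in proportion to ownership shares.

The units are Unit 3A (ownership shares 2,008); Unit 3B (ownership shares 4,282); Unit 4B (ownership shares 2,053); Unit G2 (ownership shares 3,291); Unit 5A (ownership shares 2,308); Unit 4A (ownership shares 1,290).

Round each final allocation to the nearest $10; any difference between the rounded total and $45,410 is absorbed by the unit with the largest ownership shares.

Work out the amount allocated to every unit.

Combined ownership shares = 2,008 + 4,282 + 2,053 + 3,291 + 2,308 + 1,290 = 15,232.
Pro-rata amounts: Unit 3A 5,986.30; Unit 3B 12,765.60; Unit 4B 6,120.45; Unit G2 9,811.21; Unit 5A 6,880.66; Unit 4A 3,845.78.
After rounding ($10): Unit 3A $5,990; Unit 3B $12,770; Unit 4B $6,120; Unit G2 $9,810; Unit 5A $6,880; Unit 4A $3,850. Sum = $45,420.
Difference $45,410 − $45,420 = −$10 applied to largest ownership shares (Unit 3B): Unit 3B becomes $12,760.

Unit 3A: $5,990 · Unit 3B: $12,760 · Unit 4B: $6,120 · Unit G2: $9,810 · Unit 5A: $6,880 · Unit 4A: $3,850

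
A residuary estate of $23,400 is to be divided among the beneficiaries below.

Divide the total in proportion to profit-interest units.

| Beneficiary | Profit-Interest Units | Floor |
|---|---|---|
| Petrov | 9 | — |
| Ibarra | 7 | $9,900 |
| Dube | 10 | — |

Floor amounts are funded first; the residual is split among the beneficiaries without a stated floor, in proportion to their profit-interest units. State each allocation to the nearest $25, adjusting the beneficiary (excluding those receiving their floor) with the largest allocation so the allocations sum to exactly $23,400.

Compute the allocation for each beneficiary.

Minimums first: Ibarra $9,900. Residual $13,500.
Residual split over remaining profit-interest units 19: Petrov 6,394.74 → $6,400; Dube 7,105.26 → $7,100.

Petrov: $6,400 · Ibarra: $9,900 · Dube: $7,100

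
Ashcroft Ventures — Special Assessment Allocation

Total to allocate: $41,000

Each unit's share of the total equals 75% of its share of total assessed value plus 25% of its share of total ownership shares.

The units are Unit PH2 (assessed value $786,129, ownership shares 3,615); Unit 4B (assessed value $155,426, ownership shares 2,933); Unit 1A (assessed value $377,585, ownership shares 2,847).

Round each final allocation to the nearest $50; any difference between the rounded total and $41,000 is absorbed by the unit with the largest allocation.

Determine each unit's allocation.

Totals — assessed value 1,319,140, ownership shares 9,395.
Blended shares (75% assessed value + 25% ownership shares): Unit PH2 0.5432; Unit 4B 0.1664; Unit 1A 0.2904.
Pro-rata amounts: Unit PH2 22,269.16; Unit 4B 6,823.00; Unit 1A 11,907.84.
Rounded to nearest $50: Unit PH2 $22,250; Unit 4B $6,800; Unit 1A $11,900. Sum = $40,950.
Difference $41,000 − $40,950 = +$50 applied to largest allocation (Unit PH2): Unit PH2 becomes $22,300.

Unit PH2: $22,300 · Unit 4B: $6,800 · Unit 1A: $11,900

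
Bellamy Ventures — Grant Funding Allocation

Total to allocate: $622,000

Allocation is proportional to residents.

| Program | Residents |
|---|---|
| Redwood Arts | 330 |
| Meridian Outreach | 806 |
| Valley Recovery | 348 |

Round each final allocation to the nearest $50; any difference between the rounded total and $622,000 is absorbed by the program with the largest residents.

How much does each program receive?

Redwood Arts: $138,300 | Meridian Outreach: $337,850 | Valley Recovery: $145,850

Residents total: 1,484.
Unrounded shares: Redwood Arts 330/1,484 × $622,000 = 138,315.36; Meridian Outreach 806/1,484 × $622,000 = 337,824.80; Valley Recovery 348/1,484 × $622,000 = 145,859.84.
After rounding ($50): Redwood Arts $138,300; Meridian Outreach $337,800; Valley Recovery $145,850. Sum = $621,950.
Difference $622,000 − $621,950 = +$50 applied to largest residents (Meridian Outreach): Meridian Outreach becomes $337,850.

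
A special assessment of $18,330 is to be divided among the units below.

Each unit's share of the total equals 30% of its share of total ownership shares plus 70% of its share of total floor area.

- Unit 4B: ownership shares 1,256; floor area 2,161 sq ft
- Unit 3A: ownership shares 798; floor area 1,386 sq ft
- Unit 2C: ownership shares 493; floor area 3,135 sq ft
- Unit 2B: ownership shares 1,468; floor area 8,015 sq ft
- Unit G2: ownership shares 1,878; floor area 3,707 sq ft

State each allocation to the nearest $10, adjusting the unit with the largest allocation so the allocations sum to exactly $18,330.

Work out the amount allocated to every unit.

Unit 4B: $2,680; Unit 3A: $1,710; Unit 2C: $2,650; Unit 2B: $6,950; Unit G2: $4,340

Ownership shares total 5,893; floor area total 18,404.
Combined weights (30% ownership shares + 70% floor area): Unit 4B 0.1461; Unit 3A 0.0933; Unit 2C 0.1443; Unit 2B 0.3796; Unit G2 0.2366.
Proportional shares: Unit 4B 2,678.64; Unit 3A 1,710.95; Unit 2C 2,645.71; Unit 2B 6,957.79; Unit G2 4,336.91.
After rounding ($10): Unit 4B $2,680; Unit 3A $1,710; Unit 2C $2,650; Unit 2B $6,960; Unit G2 $4,340. Sum = $18,340.
Difference $18,330 − $18,340 = −$10 applied to largest allocation (Unit 2B): Unit 2B becomes $6,950.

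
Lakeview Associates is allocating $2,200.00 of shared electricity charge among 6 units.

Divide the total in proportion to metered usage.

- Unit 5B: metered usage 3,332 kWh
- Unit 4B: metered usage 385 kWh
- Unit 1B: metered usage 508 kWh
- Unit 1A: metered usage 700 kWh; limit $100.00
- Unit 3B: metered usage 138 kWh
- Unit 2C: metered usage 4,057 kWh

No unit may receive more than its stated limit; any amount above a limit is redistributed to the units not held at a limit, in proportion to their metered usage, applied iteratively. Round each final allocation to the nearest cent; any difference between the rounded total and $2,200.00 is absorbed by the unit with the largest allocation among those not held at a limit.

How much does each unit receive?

Unit 5B: $831.02; Unit 4B: $96.02; Unit 1B: $126.70; Unit 1A: $100.00; Unit 3B: $34.42; Unit 2C: $1,011.84

Metered usage total: 9,120.
Unconstrained shares: Unit 5B 803.7719; Unit 4B 92.8728; Unit 1B 122.5439; Unit 1A 168.8596; Unit 3B 33.2895; Unit 2C 978.6623.
Capped: Unit 1A ($100.00); remaining pool $2,100.00 reallocated over remaining metered usage 8,420.
Remaining shares: Unit 5B 831.0214 → $831.02; Unit 4B 96.0214 → $96.02; Unit 1B 126.6983 → $126.70; Unit 3B 34.4181 → $34.42; Unit 2C 1,011.8409 → $1,011.84.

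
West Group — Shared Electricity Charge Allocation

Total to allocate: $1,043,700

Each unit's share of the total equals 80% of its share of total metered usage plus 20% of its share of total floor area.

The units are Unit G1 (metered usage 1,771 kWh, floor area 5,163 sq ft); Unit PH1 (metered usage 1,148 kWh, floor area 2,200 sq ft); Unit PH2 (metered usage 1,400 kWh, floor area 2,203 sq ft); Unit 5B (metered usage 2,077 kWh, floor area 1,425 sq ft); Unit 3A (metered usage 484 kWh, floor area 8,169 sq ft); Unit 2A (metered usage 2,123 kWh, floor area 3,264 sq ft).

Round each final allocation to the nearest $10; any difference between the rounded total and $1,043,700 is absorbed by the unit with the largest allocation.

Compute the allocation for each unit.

Unit G1: $212,310 · Unit PH1: $126,950 · Unit PH2: $150,350 · Unit 5B: $205,890 · Unit 3A: $120,930 · Unit 2A: $227,270

Totals — metered usage 9,003, floor area 22,424.
Blended shares (80% metered usage + 20% floor area): Unit G1 0.2034; Unit PH1 0.1216; Unit PH2 0.1441; Unit 5B 0.1973; Unit 3A 0.1159; Unit 2A 0.2178.
Unrounded shares: Unit G1 212,308.04; Unit PH1 126,947.61; Unit PH2 150,346.62; Unit 5B 205,891.01; Unit 3A 120,930.72; Unit 2A 227,276.00.
Rounded to nearest $10: Unit G1 $212,310; Unit PH1 $126,950; Unit PH2 $150,350; Unit 5B $205,890; Unit 3A $120,930; Unit 2A $227,280. Sum = $1,043,710.
Difference $1,043,700 − $1,043,710 = −$10 applied to largest allocation (Unit 2A): Unit 2A becomes $227,270.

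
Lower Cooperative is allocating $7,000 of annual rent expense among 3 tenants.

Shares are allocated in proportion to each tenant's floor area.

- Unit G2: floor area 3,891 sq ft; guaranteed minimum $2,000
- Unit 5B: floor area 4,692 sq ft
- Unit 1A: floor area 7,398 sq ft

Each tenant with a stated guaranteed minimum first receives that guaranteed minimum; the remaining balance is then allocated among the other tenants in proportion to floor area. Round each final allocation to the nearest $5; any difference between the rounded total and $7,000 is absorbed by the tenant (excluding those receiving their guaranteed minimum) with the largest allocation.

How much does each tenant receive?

Unit G2: $2,000 | Unit 5B: $1,940 | Unit 1A: $3,060

Guaranteed amounts: Unit G2 $2,000. Residual $5,000.
Residual split over remaining floor area 12,090: Unit 5B 1,940.45 → $1,940; Unit 1A 3,059.55 → $3,060.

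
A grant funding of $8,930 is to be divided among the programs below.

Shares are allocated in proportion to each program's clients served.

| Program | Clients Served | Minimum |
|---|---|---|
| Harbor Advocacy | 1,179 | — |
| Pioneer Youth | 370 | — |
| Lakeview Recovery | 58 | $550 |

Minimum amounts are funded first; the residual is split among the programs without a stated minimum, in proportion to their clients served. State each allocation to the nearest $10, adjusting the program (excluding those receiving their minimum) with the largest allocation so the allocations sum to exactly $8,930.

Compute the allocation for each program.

Guaranteed amounts: Lakeview Recovery $550. Remaining pool $8,380.
Remaining pool split over remaining clients served 1,549: Harbor Advocacy 6,378.32 → $6,380; Pioneer Youth 2,001.68 → $2,000.

Harbor Advocacy: $6,380 · Pioneer Youth: $2,000 · Lakeview Recovery: $550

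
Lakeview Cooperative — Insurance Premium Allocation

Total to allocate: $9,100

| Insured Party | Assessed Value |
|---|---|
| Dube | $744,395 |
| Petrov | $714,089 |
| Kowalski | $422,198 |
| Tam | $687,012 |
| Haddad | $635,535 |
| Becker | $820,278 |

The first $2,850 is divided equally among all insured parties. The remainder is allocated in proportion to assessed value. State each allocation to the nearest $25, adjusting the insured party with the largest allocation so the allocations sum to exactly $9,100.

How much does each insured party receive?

Dube: $1,625 | Petrov: $1,575 | Kowalski: $1,125 | Tam: $1,550 | Haddad: $1,450 | Becker: $1,775

$2,850 shared equally gives $475 per insured party.
Remainder $6,250 by assessed value (total 4,023,507): Dube 1,156.32 → $1,150; Petrov 1,109.25 → $1,100; Kowalski 655.83 → $650; Tam 1,067.18 → $1,075; Haddad 987.22 → $975; Becker 1,274.20 → $1,275.
Rounding difference +$25 on remainder applied to Becker.
Totals: Dube $475 + $1,150 = $1,625; Petrov $475 + $1,100 = $1,575; Kowalski $475 + $650 = $1,125; Tam $475 + $1,075 = $1,550; Haddad $475 + $975 = $1,450; Becker $475 + $1,300 = $1,775.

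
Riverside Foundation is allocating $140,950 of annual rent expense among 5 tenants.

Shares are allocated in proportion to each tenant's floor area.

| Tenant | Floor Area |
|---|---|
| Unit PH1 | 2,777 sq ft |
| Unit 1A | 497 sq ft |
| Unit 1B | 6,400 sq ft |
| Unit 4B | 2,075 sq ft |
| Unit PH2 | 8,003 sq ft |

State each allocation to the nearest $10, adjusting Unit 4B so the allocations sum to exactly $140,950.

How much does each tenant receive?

Unit PH1: $19,820; Unit 1A: $3,550; Unit 1B: $45,670; Unit 4B: $14,800; Unit PH2: $57,110

Sum of floor area: 19,752.
Raw shares: Unit PH1 2,777/19,752 × $140,950 = 19,816.63; Unit 1A 497/19,752 × $140,950 = 3,546.59; Unit 1B 6,400/19,752 × $140,950 = 45,670.31; Unit 4B 2,075/19,752 × $140,950 = 14,807.17; Unit PH2 8,003/19,752 × $140,950 = 57,109.30.
After rounding ($10): Unit PH1 $19,820; Unit 1A $3,550; Unit 1B $45,670; Unit 4B $14,810; Unit PH2 $57,110. Sum = $140,960.
Difference $140,950 − $140,960 = −$10 applied to Unit 4B: Unit 4B becomes $14,800.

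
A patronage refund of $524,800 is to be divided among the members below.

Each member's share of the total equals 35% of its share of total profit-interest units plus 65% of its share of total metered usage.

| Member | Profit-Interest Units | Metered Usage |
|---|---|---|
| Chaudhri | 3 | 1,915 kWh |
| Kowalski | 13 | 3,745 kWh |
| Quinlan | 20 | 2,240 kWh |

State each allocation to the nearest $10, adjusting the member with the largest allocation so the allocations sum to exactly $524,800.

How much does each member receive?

Totals — profit-interest units 36, metered usage 7,900.
Blended shares (35% profit-interest units + 65% metered usage): Chaudhri 0.1867; Kowalski 0.4345; Quinlan 0.3787.
Proportional shares: Chaudhri 97,995.88; Kowalski 228,037.04; Quinlan 198,767.08.
Rounded to nearest $10: Chaudhri $98,000; Kowalski $228,040; Quinlan $198,770. Sum = $524,810.
Difference $524,800 − $524,810 = −$10 applied to largest allocation (Kowalski): Kowalski becomes $228,030.

Chaudhri: $98,000 | Kowalski: $228,030 | Quinlan: $198,770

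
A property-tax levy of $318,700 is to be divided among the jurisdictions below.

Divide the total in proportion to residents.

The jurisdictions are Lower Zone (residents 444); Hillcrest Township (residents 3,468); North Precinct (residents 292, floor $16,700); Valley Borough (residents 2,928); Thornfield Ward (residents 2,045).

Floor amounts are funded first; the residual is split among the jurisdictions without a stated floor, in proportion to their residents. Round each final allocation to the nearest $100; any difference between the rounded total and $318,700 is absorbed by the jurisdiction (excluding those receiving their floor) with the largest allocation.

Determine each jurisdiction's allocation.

Fund the minimums — North Precinct $16,700. Balance $302,000.
Balance split over remaining residents 8,885: Lower Zone 15,091.50 → $15,100; Hillcrest Township 117,876.87 → $117,900; Valley Borough 99,522.34 → $99,500; Thornfield Ward 69,509.29 → $69,500.

Lower Zone: $15,100 | Hillcrest Township: $117,900 | North Precinct: $16,700 | Valley Borough: $99,500 | Thornfield Ward: $69,500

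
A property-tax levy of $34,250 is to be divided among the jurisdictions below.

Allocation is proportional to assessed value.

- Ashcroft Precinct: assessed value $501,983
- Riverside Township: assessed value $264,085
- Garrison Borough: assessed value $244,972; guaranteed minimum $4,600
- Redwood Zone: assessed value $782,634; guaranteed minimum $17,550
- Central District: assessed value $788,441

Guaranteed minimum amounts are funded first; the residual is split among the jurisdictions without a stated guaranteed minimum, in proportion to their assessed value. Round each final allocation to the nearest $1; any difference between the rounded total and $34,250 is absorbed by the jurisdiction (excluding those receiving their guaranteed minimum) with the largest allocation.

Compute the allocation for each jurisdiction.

Minimums first: Garrison Borough $4,600; Redwood Zone $17,550. Remaining pool $12,100.
Remaining pool split over remaining assessed value 1,554,509: Ashcroft Precinct 3,907.34 → $3,907; Riverside Township 2,055.59 → $2,056; Central District 6,137.07 → $6,137.

Ashcroft Precinct: $3,907 | Riverside Township: $2,056 | Garrison Borough: $4,600 | Redwood Zone: $17,550 | Central District: $6,137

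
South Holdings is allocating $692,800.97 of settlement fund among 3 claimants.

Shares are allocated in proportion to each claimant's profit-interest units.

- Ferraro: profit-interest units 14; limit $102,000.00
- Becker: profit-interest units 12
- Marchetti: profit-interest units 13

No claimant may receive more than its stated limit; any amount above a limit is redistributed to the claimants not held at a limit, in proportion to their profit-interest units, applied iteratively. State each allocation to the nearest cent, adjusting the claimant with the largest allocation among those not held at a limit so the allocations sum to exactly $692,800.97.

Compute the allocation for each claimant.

Sum of profit-interest units: 39.
Unconstrained shares: Ferraro 248,697.7841; Becker 213,169.5292; Marchetti 230,933.6567.
Capped: Ferraro ($102,000.00); balance $590,800.97 reallocated over remaining profit-interest units 25.
Remaining shares: Becker 283,584.4656 → $283,584.47; Marchetti 307,216.5044 → $307,216.50.

Ferraro: $102,000.00; Becker: $283,584.47; Marchetti: $307,216.50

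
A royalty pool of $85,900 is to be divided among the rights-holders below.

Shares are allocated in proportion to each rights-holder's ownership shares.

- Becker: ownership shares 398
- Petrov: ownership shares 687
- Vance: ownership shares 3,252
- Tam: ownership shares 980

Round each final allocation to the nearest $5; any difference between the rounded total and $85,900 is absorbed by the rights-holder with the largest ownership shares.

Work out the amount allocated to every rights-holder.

Becker: $6,430 | Petrov: $11,100 | Vance: $52,535 | Tam: $15,835

Total ownership shares = 5,317.
Pro-rata amounts: Becker 398/5,317 × $85,900 = 6,429.98; Petrov 687/5,317 × $85,900 = 11,098.98; Vance 3,252/5,317 × $85,900 = 52,538.42; Tam 980/5,317 × $85,900 = 15,832.61.
At nearest $5: Becker $6,430; Petrov $11,100; Vance $52,540; Tam $15,835. Sum = $85,905.
Difference $85,900 − $85,905 = −$5 applied to largest ownership shares (Vance): Vance becomes $52,535.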